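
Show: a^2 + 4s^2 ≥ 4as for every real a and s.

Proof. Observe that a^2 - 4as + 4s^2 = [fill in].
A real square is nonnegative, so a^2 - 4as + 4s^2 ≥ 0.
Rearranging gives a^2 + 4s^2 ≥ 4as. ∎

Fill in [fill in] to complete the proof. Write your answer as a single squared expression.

a^2 - 4as + 4s^2 is a perfect-square trinomial: the outer terms are (a)^2 and (2s)^2, and the cross term is -2·a·2s.
So a^2 - 4as + 4s^2 = (a - 2s)^2 ≥ 0.

(a - 2s)^2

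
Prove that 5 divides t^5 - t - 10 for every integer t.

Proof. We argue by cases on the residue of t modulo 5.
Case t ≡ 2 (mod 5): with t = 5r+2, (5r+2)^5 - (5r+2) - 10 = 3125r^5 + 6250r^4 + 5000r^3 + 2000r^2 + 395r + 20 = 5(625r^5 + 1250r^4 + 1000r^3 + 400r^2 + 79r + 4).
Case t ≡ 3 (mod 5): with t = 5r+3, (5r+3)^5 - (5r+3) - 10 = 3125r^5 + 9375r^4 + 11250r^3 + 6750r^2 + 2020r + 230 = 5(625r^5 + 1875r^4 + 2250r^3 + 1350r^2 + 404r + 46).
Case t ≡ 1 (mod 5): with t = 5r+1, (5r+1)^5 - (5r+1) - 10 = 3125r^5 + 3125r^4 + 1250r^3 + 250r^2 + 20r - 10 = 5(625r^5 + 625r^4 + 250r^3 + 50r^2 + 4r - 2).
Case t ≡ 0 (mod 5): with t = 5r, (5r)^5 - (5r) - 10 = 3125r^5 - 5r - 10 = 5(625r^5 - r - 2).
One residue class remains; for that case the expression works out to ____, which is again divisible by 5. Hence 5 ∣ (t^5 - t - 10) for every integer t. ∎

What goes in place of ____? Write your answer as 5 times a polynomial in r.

Only t ≡ 4 (mod 5) is unaccounted for. Put t = 5r+4:
(5r+4)^5 - (5r+4) - 10 expands to 3125r^5 + 12500r^4 + 20000r^3 + 16000r^2 + 6395r + 1010,
and factoring out 5 leaves 5(625r^5 + 2500r^4 + 4000r^3 + 3200r^2 + 1279r + 202).

5(625r^5 + 2500r^4 + 4000r^3 + 3200r^2 + 1279r + 202)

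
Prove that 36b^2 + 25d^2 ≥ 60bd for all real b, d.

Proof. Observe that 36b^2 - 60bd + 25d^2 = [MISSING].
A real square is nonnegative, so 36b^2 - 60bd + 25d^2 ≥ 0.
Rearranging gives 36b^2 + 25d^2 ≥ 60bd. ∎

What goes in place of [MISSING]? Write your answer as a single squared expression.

The leading and trailing coefficients are 6^2 and 5^2, and 60 = 2·6·5, so the trinomial is (6b - 5d)^2.
Hence 36b^2 - 60bd + 25d^2 ≥ 0.

(6b - 5d)^2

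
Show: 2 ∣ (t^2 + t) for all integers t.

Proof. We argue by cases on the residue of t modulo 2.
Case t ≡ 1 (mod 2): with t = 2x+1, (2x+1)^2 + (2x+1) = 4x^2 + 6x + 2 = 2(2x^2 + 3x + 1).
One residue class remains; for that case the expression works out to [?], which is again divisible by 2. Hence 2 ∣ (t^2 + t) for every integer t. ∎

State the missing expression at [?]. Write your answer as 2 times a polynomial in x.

The residues treated are {1}, so the missing case is t ≡ 0 (mod 2); write t = 2x.
Then (2x)^2 + (2x) = 4x^2 + 2x = 2(2x^2 + x).

2(2x^2 + x)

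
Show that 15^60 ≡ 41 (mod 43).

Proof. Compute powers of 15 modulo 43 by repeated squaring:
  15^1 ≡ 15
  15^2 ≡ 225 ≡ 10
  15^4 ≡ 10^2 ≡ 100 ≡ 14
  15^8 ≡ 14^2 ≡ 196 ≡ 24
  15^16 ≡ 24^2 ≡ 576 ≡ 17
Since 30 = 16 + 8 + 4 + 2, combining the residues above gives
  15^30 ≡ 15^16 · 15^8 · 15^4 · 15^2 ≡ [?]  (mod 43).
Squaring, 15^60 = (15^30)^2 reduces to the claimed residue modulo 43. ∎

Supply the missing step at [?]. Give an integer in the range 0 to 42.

15^16 · 15^8 · 15^4 · 15^2 ≡ 17 · 24 · 14 · 10 = 57120.
57120 mod 43 = 16, so 15^30 ≡ 16 (mod 43).

16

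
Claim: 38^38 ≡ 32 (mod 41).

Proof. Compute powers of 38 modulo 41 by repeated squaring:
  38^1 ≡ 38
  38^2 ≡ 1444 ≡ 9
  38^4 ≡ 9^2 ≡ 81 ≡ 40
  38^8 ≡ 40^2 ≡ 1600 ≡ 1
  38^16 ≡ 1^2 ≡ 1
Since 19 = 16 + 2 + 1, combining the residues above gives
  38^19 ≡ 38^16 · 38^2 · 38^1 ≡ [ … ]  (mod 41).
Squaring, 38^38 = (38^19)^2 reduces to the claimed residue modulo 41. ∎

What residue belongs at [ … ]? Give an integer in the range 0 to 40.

14

38^16 · 38^2 · 38^1 ≡ 1 · 9 · 38 = 342.
342 mod 41 = 14, so 38^19 ≡ 14 (mod 41).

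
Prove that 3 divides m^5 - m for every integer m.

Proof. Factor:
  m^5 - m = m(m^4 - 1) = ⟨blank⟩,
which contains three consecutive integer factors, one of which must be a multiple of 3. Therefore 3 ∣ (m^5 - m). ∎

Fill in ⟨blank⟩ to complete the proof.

m^4 - 1 = (m^2 - 1)(m^2 + 1), and m^2 - 1 = (m-1)(m+1).
So m(m^4 - 1) = (m - 1)m(m + 1)(m^2 + 1).

(m - 1)m(m + 1)(m^2 + 1)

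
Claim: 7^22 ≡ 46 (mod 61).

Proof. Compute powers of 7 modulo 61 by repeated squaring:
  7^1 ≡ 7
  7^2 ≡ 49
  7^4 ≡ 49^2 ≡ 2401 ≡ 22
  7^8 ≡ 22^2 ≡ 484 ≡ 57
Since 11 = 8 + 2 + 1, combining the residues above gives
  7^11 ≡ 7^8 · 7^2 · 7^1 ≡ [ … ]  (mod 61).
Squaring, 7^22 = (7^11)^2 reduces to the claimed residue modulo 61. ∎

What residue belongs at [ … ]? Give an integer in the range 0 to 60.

31

7^8 · 7^2 · 7^1 ≡ 57 · 49 · 7 = 19551.
19551 mod 61 = 31, so 7^11 ≡ 31 (mod 61).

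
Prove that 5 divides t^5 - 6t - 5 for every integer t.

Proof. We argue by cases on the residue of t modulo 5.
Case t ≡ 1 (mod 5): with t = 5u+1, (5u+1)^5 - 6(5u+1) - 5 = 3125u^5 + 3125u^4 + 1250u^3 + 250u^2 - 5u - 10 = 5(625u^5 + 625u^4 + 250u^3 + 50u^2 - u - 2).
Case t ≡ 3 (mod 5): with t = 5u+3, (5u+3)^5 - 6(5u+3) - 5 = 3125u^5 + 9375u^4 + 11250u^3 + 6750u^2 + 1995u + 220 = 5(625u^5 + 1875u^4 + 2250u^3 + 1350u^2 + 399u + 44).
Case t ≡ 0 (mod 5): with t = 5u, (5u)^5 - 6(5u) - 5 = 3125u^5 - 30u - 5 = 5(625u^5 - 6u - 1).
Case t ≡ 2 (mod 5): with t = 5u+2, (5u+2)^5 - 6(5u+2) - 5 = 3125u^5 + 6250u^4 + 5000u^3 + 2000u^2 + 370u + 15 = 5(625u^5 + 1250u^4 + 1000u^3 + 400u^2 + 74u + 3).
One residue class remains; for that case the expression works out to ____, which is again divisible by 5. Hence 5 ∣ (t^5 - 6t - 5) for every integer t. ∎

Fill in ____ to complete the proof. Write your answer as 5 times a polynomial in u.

The residues treated are {1, 3, 0, 2}, so the missing case is t ≡ 4 (mod 5); write t = 5u+4.
Then (5u+4)^5 - 6(5u+4) - 5 = 3125u^5 + 12500u^4 + 20000u^3 + 16000u^2 + 6370u + 995 = 5(625u^5 + 2500u^4 + 4000u^3 + 3200u^2 + 1274u + 199).

5(625u^5 + 2500u^4 + 4000u^3 + 3200u^2 + 1274u + 199)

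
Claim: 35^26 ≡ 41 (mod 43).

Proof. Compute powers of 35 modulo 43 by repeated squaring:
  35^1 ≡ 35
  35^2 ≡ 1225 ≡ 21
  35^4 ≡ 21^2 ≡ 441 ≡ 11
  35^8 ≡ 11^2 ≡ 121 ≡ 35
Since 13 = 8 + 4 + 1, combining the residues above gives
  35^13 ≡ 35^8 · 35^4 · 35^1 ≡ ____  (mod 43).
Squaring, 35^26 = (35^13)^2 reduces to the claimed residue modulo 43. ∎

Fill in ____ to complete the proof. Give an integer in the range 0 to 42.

16

35^8 · 35^4 · 35^1 ≡ 35 · 11 · 35 = 13475.
13475 mod 43 = 16, so 35^13 ≡ 16 (mod 43).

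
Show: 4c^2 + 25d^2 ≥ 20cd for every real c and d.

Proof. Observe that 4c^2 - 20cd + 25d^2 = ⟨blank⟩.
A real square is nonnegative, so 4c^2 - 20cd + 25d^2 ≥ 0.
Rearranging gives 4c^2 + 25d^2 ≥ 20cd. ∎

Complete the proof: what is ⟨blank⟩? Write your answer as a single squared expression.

The leading and trailing coefficients are 2^2 and 5^2, and 20 = 2·2·5, so the trinomial is (2c - 5d)^2.
Hence 4c^2 - 20cd + 25d^2 ≥ 0.

(2c - 5d)^2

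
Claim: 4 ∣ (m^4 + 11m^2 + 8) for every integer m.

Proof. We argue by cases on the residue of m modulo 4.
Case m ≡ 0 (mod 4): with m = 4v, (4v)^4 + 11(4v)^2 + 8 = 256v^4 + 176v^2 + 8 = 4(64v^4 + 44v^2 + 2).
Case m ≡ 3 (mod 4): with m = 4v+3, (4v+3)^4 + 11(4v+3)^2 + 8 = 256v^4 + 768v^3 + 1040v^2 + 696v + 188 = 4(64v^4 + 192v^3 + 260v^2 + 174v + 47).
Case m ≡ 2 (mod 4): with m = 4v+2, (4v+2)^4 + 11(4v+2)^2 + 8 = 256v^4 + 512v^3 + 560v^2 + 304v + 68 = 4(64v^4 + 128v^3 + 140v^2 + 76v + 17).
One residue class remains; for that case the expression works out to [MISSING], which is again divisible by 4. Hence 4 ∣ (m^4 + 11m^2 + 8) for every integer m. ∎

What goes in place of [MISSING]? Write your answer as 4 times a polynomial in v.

The residues treated are {0, 3, 2}, so the missing case is m ≡ 1 (mod 4); write m = 4v+1.
Then (4v+1)^4 + 11(4v+1)^2 + 8 = 256v^4 + 256v^3 + 272v^2 + 104v + 20 = 4(64v^4 + 64v^3 + 68v^2 + 26v + 5).

4(64v^4 + 64v^3 + 68v^2 + 26v + 5)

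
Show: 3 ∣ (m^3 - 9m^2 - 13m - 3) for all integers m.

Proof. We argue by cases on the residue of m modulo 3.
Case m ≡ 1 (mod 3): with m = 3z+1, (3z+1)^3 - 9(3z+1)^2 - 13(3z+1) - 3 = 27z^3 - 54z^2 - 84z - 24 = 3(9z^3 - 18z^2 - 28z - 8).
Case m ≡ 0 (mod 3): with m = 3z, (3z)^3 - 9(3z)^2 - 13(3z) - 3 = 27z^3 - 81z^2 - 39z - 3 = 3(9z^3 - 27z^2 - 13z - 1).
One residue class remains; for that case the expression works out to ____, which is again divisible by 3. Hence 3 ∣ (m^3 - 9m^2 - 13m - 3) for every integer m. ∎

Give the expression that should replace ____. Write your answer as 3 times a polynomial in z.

Only m ≡ 2 (mod 3) is unaccounted for. Put m = 3z+2:
(3z+2)^3 - 9(3z+2)^2 - 13(3z+2) - 3 expands to 27z^3 - 27z^2 - 111z - 57,
and factoring out 3 leaves 3(9z^3 - 9z^2 - 37z - 19).

3(9z^3 - 9z^2 - 37z - 19)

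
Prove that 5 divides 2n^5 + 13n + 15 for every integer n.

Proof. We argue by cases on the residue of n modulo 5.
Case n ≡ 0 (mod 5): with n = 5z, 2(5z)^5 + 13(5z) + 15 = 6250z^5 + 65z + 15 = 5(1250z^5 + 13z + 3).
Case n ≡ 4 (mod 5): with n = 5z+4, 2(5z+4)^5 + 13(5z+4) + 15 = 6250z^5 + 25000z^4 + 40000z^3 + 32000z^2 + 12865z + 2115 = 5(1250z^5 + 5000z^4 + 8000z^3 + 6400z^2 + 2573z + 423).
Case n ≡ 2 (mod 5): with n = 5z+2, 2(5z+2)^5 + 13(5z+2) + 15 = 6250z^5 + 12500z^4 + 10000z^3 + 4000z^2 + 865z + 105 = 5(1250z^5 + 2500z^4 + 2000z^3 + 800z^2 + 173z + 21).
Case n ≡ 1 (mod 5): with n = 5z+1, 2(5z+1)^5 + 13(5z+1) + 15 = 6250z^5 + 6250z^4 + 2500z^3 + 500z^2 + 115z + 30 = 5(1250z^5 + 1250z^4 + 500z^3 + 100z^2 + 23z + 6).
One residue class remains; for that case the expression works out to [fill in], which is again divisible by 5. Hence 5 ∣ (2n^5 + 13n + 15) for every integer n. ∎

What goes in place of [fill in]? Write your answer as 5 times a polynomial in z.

5(1250z^5 + 3750z^4 + 4500z^3 + 2700z^2 + 823z + 108)

The residues treated are {0, 4, 2, 1}, so the missing case is n ≡ 3 (mod 5); write n = 5z+3.
Then 2(5z+3)^5 + 13(5z+3) + 15 = 6250z^5 + 18750z^4 + 22500z^3 + 13500z^2 + 4115z + 540 = 5(1250z^5 + 3750z^4 + 4500z^3 + 2700z^2 + 823z + 108).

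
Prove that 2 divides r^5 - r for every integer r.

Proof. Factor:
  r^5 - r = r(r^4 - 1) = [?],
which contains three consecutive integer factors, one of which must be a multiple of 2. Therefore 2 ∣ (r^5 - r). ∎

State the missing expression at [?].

(r - 1)r(r + 1)(r^2 + 1)

r^4 - 1 = (r^2 - 1)(r^2 + 1), and r^2 - 1 = (r-1)(r+1).
So r(r^4 - 1) = (r - 1)r(r + 1)(r^2 + 1).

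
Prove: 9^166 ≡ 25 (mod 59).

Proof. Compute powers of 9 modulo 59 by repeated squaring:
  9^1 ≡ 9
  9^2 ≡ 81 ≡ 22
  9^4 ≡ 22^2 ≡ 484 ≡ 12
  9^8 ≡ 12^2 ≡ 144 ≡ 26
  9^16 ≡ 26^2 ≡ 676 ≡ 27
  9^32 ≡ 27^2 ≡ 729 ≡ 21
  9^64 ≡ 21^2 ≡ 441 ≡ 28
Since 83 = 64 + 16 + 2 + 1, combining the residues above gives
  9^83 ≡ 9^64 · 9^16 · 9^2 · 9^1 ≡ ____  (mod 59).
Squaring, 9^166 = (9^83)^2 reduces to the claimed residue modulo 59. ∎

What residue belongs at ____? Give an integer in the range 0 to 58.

5

Multiply the listed residues: 28 · 27 · 22 · 9 = 756 → 16632 → 149688.
Reducing modulo 59: 149688 = 2537·59 + 5, so 9^83 ≡ 5.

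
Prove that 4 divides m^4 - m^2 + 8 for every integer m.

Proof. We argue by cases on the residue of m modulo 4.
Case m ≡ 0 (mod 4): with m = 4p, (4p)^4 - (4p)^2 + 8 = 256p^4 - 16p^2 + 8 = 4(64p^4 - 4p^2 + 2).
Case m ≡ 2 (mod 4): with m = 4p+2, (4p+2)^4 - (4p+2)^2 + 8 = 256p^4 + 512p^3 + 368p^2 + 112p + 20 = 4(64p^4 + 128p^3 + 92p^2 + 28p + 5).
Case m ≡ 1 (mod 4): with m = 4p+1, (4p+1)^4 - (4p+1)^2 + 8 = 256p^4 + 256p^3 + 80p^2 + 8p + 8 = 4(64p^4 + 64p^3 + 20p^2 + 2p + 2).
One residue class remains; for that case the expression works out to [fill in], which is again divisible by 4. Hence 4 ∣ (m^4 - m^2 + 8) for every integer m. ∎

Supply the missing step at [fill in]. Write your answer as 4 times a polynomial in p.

The residues treated are {0, 2, 1}, so the missing case is m ≡ 3 (mod 4); write m = 4p+3.
Then (4p+3)^4 - (4p+3)^2 + 8 = 256p^4 + 768p^3 + 848p^2 + 408p + 80 = 4(64p^4 + 192p^3 + 212p^2 + 102p + 20).

4(64p^4 + 192p^3 + 212p^2 + 102p + 20)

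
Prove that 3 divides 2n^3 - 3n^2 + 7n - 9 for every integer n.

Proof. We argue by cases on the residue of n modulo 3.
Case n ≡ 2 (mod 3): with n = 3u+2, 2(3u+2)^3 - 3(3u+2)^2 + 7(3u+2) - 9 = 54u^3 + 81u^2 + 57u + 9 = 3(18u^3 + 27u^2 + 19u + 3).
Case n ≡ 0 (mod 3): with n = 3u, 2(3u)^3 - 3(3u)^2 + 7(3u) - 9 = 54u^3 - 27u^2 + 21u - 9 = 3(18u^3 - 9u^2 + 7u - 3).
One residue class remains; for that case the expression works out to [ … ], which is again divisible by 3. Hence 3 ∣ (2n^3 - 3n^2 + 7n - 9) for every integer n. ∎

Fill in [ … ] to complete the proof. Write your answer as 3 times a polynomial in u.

The residues treated are {2, 0}, so the missing case is n ≡ 1 (mod 3); write n = 3u+1.
Then 2(3u+1)^3 - 3(3u+1)^2 + 7(3u+1) - 9 = 54u^3 + 27u^2 + 21u - 3 = 3(18u^3 + 9u^2 + 7u - 1).

3(18u^3 + 9u^2 + 7u - 1)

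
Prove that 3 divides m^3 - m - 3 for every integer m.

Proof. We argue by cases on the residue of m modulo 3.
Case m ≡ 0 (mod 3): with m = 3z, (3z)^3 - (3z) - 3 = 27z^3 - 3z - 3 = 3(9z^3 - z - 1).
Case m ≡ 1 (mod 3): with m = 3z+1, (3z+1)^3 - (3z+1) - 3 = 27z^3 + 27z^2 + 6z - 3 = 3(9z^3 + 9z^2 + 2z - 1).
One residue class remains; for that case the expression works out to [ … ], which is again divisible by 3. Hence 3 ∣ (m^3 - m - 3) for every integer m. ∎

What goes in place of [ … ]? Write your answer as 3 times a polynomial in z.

The residues treated are {0, 1}, so the missing case is m ≡ 2 (mod 3); write m = 3z+2.
Then (3z+2)^3 - (3z+2) - 3 = 27z^3 + 54z^2 + 33z + 3 = 3(9z^3 + 18z^2 + 11z + 1).

3(9z^3 + 18z^2 + 11z + 1)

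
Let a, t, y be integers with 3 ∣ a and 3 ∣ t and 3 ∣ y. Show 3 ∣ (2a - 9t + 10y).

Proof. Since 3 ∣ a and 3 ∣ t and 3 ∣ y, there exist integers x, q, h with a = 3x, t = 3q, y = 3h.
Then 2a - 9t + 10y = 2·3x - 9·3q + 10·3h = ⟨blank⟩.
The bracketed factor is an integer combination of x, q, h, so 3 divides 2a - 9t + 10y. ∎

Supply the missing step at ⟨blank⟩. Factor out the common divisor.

3(10h - 9q + 2x)

Each term has a factor of 3: 2·3x - 9·3q + 10·3h = 3·(10h - 9q + 2x).
Since 10h - 9q + 2x is an integer, 3 ∣ (2a - 9t + 10y).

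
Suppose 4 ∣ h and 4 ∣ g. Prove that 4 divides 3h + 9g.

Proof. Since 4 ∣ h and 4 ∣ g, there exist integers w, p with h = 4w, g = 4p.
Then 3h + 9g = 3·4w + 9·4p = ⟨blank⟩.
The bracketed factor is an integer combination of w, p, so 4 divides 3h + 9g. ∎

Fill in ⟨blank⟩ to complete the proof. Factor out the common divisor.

Each term has a factor of 4: 3·4w + 9·4p = 4·(9p + 3w).
Since 9p + 3w is an integer, 4 ∣ (3h + 9g).

4(9p + 3w)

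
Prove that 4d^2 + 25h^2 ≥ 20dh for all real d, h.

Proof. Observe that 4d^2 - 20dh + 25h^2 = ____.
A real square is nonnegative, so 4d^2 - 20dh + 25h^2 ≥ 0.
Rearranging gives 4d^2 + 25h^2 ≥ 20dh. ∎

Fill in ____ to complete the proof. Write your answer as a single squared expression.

4d^2 - 20dh + 25h^2 is a perfect-square trinomial: the outer terms are (2d)^2 and (5h)^2, and the cross term is -2·2d·5h.
So 4d^2 - 20dh + 25h^2 = (2d - 5h)^2 ≥ 0.

(2d - 5h)^2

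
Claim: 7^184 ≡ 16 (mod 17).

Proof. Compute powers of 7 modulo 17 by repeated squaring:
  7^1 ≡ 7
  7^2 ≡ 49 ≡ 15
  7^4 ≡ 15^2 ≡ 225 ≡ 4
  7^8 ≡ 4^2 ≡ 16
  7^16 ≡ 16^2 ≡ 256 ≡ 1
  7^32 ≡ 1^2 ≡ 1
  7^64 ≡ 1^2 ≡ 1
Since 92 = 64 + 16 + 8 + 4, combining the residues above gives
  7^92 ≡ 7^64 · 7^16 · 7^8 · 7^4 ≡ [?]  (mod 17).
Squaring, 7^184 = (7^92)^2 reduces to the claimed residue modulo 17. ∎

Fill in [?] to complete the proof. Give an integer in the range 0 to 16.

13

7^64 · 7^16 · 7^8 · 7^4 ≡ 1 · 1 · 16 · 4 = 64.
64 mod 17 = 13, so 7^92 ≡ 13 (mod 17).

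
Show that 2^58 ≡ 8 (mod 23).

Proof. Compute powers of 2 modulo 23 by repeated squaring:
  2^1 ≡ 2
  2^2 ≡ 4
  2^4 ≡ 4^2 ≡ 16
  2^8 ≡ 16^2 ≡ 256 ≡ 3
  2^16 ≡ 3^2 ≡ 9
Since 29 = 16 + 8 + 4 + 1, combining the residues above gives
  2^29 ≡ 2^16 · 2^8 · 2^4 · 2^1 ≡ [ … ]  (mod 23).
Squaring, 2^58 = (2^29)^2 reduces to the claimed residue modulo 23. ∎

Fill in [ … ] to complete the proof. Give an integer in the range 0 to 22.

2^16 · 2^8 · 2^4 · 2^1 ≡ 9 · 3 · 16 · 2 = 864.
864 mod 23 = 13, so 2^29 ≡ 13 (mod 23).

13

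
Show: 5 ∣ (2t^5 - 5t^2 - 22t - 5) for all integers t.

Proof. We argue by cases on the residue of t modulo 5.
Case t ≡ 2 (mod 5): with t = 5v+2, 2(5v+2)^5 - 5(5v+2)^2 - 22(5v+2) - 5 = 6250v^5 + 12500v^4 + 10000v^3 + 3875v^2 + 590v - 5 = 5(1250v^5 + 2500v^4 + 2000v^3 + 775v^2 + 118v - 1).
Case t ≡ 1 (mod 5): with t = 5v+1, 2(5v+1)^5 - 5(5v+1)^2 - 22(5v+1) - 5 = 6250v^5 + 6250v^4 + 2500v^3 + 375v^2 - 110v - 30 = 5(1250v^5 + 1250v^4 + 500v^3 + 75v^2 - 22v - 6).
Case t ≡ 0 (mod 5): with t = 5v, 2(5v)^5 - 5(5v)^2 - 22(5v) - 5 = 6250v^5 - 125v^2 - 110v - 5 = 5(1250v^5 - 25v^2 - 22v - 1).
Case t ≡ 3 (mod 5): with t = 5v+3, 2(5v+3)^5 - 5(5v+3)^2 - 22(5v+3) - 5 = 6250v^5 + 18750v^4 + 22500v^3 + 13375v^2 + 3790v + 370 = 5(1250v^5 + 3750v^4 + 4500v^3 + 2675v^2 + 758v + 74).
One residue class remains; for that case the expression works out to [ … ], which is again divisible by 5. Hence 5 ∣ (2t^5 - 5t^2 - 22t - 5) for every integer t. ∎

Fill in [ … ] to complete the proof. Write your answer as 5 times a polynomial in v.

Only t ≡ 4 (mod 5) is unaccounted for. Put t = 5v+4:
2(5v+4)^5 - 5(5v+4)^2 - 22(5v+4) - 5 expands to 6250v^5 + 25000v^4 + 40000v^3 + 31875v^2 + 12490v + 1875,
and factoring out 5 leaves 5(1250v^5 + 5000v^4 + 8000v^3 + 6375v^2 + 2498v + 375).

5(1250v^5 + 5000v^4 + 8000v^3 + 6375v^2 + 2498v + 375)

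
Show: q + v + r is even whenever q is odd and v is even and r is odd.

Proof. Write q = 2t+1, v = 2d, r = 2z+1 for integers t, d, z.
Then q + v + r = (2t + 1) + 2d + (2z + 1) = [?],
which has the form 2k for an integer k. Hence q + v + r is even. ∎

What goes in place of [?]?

Expanding: (2t + 1) + 2d + (2z + 1) = 2d + 2t + 2z + 2.
Every term is even; pulling out the factor of 2 gives 2(d + t + z + 1).

2(d + t + z + 1)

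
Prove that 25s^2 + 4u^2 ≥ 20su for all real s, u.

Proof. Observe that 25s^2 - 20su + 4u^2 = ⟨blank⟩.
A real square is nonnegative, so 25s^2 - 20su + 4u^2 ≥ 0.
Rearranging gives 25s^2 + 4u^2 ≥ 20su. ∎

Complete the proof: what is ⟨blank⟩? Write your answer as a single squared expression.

The leading and trailing coefficients are 5^2 and 2^2, and 20 = 2·5·2, so the trinomial is (5s - 2u)^2.
Hence 25s^2 - 20su + 4u^2 ≥ 0.

(5s - 2u)^2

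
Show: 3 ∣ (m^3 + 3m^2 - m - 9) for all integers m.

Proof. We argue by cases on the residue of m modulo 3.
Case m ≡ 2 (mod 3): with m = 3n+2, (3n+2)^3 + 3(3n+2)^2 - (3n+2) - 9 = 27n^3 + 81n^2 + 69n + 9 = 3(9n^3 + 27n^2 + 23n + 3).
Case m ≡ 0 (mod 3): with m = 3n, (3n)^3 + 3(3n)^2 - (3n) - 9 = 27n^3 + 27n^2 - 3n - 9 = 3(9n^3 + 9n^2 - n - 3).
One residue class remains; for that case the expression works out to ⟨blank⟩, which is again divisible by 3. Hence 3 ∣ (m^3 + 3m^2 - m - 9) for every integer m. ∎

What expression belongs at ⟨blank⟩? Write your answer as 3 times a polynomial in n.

Only m ≡ 1 (mod 3) is unaccounted for. Put m = 3n+1:
(3n+1)^3 + 3(3n+1)^2 - (3n+1) - 9 expands to 27n^3 + 54n^2 + 24n - 6,
and factoring out 3 leaves 3(9n^3 + 18n^2 + 8n - 2).

3(9n^3 + 18n^2 + 8n - 2)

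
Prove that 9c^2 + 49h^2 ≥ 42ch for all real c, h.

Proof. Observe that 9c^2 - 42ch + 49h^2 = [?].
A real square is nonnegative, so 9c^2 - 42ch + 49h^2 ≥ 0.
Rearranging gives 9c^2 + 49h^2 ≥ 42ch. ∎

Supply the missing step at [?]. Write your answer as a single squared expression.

The leading and trailing coefficients are 3^2 and 7^2, and 42 = 2·3·7, so the trinomial is (3c - 7h)^2.
Hence 9c^2 - 42ch + 49h^2 ≥ 0.

(3c - 7h)^2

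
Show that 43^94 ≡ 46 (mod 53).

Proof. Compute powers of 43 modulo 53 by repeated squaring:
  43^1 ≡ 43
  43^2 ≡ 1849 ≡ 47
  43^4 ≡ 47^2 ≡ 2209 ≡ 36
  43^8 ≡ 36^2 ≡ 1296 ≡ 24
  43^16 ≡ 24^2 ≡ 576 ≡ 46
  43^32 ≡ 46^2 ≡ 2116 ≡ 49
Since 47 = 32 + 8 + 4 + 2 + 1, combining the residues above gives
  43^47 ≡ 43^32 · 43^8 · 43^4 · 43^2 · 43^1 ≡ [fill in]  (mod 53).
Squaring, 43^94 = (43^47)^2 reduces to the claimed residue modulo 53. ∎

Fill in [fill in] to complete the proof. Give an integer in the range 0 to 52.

Multiply the listed residues: 49 · 24 · 36 · 47 · 43 = 1176 → 42336 → 1989792 → 85561056.
Reducing modulo 53: 85561056 = 1614359·53 + 29, so 43^47 ≡ 29.

29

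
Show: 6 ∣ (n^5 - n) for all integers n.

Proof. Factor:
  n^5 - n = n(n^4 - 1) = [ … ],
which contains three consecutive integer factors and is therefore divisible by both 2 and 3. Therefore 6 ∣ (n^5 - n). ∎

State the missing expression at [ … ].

n^4 - 1 = (n^2 - 1)(n^2 + 1), and n^2 - 1 = (n-1)(n+1).
So n(n^4 - 1) = (n - 1)n(n + 1)(n^2 + 1).

(n - 1)n(n + 1)(n^2 + 1)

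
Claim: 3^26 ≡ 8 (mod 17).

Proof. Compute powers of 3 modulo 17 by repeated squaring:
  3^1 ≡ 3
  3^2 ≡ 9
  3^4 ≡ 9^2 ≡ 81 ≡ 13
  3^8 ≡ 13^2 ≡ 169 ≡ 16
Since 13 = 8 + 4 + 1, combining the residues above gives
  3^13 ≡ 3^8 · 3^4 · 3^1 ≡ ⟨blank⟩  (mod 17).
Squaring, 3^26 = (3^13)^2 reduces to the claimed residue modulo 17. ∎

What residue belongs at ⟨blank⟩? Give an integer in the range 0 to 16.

12

3^8 · 3^4 · 3^1 ≡ 16 · 13 · 3 = 624.
624 mod 17 = 12, so 3^13 ≡ 12 (mod 17).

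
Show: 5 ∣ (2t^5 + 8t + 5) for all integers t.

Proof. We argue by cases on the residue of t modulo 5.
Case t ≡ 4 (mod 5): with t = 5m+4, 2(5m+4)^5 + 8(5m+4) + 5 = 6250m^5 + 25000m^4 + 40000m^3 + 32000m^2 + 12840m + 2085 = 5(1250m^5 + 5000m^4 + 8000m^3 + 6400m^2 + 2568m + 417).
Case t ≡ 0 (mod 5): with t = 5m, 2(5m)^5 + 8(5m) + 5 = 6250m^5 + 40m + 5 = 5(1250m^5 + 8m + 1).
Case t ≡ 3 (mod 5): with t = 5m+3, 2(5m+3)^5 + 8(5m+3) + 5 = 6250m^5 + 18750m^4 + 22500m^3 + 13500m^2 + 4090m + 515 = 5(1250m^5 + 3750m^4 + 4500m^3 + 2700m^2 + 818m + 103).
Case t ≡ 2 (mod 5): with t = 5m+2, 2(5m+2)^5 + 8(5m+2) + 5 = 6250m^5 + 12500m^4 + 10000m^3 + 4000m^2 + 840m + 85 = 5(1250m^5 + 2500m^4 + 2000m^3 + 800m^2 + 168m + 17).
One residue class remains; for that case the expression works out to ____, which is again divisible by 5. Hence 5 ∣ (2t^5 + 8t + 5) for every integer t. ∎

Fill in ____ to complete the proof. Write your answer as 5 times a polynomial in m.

The residues treated are {4, 0, 3, 2}, so the missing case is t ≡ 1 (mod 5); write t = 5m+1.
Then 2(5m+1)^5 + 8(5m+1) + 5 = 6250m^5 + 6250m^4 + 2500m^3 + 500m^2 + 90m + 15 = 5(1250m^5 + 1250m^4 + 500m^3 + 100m^2 + 18m + 3).

5(1250m^5 + 1250m^4 + 500m^3 + 100m^2 + 18m + 3)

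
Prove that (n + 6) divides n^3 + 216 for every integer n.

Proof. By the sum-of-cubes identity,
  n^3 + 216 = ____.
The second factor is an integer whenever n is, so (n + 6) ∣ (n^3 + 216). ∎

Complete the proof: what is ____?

Polynomial division of n^3 + 216 by n + 6 leaves remainder 0 and quotient n^2 - 6n + 36.
Hence n^3 + 216 = (n + 6)(n^2 - 6n + 36).

(n + 6)(n^2 - 6n + 36)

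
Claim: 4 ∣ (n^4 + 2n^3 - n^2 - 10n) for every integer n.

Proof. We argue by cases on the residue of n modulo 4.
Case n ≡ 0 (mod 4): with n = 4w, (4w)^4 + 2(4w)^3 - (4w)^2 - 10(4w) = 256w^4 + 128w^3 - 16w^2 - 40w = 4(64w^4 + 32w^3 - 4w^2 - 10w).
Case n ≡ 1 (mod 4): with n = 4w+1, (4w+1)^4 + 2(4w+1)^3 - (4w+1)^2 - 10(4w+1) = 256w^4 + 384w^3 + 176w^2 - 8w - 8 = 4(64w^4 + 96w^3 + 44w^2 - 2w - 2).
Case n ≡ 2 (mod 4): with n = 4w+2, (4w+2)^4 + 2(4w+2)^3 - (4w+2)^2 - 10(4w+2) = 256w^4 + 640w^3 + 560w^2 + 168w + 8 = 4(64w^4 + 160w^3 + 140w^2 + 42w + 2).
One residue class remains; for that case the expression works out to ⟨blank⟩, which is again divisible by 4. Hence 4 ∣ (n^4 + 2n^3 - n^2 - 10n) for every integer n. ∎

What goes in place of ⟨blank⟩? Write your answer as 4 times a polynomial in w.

4(64w^4 + 224w^3 + 284w^2 + 146w + 24)

Only n ≡ 3 (mod 4) is unaccounted for. Put n = 4w+3:
(4w+3)^4 + 2(4w+3)^3 - (4w+3)^2 - 10(4w+3) expands to 256w^4 + 896w^3 + 1136w^2 + 584w + 96,
and factoring out 4 leaves 4(64w^4 + 224w^3 + 284w^2 + 146w + 24).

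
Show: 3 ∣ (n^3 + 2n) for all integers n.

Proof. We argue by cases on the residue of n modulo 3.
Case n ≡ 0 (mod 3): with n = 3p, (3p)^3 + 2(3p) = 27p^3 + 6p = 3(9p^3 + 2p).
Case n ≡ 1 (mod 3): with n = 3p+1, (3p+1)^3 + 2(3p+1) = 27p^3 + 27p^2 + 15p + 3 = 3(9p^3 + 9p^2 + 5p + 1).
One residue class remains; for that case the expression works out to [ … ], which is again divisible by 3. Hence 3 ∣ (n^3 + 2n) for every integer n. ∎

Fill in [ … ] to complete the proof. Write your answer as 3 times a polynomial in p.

The residues treated are {0, 1}, so the missing case is n ≡ 2 (mod 3); write n = 3p+2.
Then (3p+2)^3 + 2(3p+2) = 27p^3 + 54p^2 + 42p + 12 = 3(9p^3 + 18p^2 + 14p + 4).

3(9p^3 + 18p^2 + 14p + 4)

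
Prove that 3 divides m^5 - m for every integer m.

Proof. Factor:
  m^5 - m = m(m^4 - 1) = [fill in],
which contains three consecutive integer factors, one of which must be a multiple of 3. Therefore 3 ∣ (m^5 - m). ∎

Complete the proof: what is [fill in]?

(m - 1)m(m + 1)(m^2 + 1)

m^4 - 1 = (m^2 - 1)(m^2 + 1), and m^2 - 1 = (m-1)(m+1).
So m(m^4 - 1) = (m - 1)m(m + 1)(m^2 + 1).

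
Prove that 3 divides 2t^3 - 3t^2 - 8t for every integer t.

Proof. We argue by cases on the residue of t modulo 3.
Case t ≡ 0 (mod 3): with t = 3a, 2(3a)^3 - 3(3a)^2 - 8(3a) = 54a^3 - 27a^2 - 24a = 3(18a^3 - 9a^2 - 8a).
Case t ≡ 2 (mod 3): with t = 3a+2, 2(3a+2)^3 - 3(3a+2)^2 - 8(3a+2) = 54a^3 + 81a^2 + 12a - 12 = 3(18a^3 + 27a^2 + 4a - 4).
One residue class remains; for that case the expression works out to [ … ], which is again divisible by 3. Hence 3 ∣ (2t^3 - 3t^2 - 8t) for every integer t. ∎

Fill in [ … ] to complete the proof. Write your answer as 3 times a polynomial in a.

3(18a^3 + 9a^2 - 8a - 3)

The residues treated are {0, 2}, so the missing case is t ≡ 1 (mod 3); write t = 3a+1.
Then 2(3a+1)^3 - 3(3a+1)^2 - 8(3a+1) = 54a^3 + 27a^2 - 24a - 9 = 3(18a^3 + 9a^2 - 8a - 3).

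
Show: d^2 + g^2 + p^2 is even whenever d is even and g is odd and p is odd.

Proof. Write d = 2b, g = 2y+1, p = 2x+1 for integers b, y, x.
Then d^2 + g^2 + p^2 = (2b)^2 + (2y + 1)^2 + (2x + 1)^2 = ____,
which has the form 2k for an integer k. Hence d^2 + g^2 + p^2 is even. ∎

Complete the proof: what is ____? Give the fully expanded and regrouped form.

2(2b^2 + 2x^2 + 2x + 2y^2 + 2y + 1)

(2b)^2 + (2y + 1)^2 + (2x + 1)^2 = 4b^2 + 4x^2 + 4x + 4y^2 + 4y + 2
= 2(2b^2 + 2x^2 + 2x + 2y^2 + 2y + 1).
Since 2b^2 + 2x^2 + 2x + 2y^2 + 2y + 1 is an integer, the sum of squares is of the form 2k for an integer k.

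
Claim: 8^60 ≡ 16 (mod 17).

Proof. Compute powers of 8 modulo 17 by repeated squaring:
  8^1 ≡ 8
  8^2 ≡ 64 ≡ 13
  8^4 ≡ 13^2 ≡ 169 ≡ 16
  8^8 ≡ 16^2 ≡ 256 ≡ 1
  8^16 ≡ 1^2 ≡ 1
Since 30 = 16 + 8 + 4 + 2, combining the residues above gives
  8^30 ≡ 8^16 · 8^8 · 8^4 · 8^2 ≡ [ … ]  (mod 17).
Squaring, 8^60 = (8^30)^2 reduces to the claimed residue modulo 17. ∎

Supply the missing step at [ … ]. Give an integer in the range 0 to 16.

8^16 · 8^8 · 8^4 · 8^2 ≡ 1 · 1 · 16 · 13 = 208.
208 mod 17 = 4, so 8^30 ≡ 4 (mod 17).

4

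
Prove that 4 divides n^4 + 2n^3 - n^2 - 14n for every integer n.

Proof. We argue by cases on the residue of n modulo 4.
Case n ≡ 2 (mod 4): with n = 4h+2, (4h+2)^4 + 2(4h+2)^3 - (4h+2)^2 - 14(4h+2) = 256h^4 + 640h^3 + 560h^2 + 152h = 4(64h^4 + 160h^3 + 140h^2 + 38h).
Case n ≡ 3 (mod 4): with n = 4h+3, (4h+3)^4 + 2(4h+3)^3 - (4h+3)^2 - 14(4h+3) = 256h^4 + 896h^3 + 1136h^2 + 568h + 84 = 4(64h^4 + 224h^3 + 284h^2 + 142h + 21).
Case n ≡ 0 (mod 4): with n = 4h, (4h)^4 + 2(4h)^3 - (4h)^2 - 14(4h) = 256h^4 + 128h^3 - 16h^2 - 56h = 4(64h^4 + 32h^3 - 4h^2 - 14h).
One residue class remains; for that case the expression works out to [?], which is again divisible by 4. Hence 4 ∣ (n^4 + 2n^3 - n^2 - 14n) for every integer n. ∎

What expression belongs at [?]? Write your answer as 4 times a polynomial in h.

4(64h^4 + 96h^3 + 44h^2 - 6h - 3)

Only n ≡ 1 (mod 4) is unaccounted for. Put n = 4h+1:
(4h+1)^4 + 2(4h+1)^3 - (4h+1)^2 - 14(4h+1) expands to 256h^4 + 384h^3 + 176h^2 - 24h - 12,
and factoring out 4 leaves 4(64h^4 + 96h^3 + 44h^2 - 6h - 3).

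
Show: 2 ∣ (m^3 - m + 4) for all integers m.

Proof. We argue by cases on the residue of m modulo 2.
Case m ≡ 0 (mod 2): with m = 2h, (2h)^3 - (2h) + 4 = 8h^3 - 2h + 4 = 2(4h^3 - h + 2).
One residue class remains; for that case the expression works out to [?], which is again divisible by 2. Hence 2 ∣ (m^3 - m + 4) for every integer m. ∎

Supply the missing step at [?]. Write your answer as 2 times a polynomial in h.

Only m ≡ 1 (mod 2) is unaccounted for. Put m = 2h+1:
(2h+1)^3 - (2h+1) + 4 expands to 8h^3 + 12h^2 + 4h + 4,
and factoring out 2 leaves 2(4h^3 + 6h^2 + 2h + 2).

2(4h^3 + 6h^2 + 2h + 2)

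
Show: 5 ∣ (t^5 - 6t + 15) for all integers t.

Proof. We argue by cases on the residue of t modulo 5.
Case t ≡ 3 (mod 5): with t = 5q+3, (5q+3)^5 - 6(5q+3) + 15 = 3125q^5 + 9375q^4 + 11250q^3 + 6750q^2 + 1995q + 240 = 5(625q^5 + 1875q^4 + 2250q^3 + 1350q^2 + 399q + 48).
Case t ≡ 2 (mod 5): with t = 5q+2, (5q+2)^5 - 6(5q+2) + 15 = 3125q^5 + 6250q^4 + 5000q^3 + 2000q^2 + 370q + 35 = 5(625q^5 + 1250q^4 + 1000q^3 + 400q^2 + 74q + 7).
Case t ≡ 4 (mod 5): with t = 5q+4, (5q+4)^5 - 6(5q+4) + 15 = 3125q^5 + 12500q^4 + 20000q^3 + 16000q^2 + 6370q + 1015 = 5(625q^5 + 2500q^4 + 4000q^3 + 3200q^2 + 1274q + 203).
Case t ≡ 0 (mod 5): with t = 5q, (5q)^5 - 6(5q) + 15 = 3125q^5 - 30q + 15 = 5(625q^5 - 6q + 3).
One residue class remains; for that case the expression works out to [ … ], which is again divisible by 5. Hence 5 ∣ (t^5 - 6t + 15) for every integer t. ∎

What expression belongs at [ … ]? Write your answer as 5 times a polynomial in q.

5(625q^5 + 625q^4 + 250q^3 + 50q^2 - q + 2)

Only t ≡ 1 (mod 5) is unaccounted for. Put t = 5q+1:
(5q+1)^5 - 6(5q+1) + 15 expands to 3125q^5 + 3125q^4 + 1250q^3 + 250q^2 - 5q + 10,
and factoring out 5 leaves 5(625q^5 + 625q^4 + 250q^3 + 50q^2 - q + 2).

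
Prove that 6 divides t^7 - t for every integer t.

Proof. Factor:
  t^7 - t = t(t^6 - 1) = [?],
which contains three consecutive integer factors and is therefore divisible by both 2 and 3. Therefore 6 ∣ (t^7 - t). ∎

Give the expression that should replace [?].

t^6 - 1 = (t^2 - 1)(t^4 + t^2 + 1), and t^2 - 1 = (t-1)(t+1).
So t(t^6 - 1) = (t - 1)t(t + 1)(t^4 + t^2 + 1).

(t - 1)t(t + 1)(t^4 + t^2 + 1)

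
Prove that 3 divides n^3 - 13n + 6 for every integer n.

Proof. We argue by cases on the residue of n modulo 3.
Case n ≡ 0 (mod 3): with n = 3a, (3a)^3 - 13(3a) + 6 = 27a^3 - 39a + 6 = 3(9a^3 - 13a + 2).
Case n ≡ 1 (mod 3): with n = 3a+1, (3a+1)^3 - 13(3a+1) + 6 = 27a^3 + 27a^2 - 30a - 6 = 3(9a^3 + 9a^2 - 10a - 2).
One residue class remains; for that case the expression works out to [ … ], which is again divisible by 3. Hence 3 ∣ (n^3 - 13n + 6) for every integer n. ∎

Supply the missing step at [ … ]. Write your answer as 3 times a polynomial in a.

The residues treated are {0, 1}, so the missing case is n ≡ 2 (mod 3); write n = 3a+2.
Then (3a+2)^3 - 13(3a+2) + 6 = 27a^3 + 54a^2 - 3a - 12 = 3(9a^3 + 18a^2 - a - 4).

3(9a^3 + 18a^2 - a - 4)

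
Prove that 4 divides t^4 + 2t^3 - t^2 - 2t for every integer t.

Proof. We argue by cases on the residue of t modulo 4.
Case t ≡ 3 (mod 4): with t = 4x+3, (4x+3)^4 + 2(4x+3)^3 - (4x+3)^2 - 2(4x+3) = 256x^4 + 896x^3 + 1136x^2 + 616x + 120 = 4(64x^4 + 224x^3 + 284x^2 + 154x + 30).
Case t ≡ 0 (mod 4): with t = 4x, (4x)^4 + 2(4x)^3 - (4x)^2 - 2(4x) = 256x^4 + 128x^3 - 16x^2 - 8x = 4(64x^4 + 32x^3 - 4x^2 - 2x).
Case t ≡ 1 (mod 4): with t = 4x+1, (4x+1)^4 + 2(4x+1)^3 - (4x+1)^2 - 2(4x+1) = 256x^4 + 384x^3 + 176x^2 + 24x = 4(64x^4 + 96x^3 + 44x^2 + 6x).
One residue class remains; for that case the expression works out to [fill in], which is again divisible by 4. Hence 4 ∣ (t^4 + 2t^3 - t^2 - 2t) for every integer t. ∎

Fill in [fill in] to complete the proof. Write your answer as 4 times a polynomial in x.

4(64x^4 + 160x^3 + 140x^2 + 50x + 6)

The residues treated are {3, 0, 1}, so the missing case is t ≡ 2 (mod 4); write t = 4x+2.
Then (4x+2)^4 + 2(4x+2)^3 - (4x+2)^2 - 2(4x+2) = 256x^4 + 640x^3 + 560x^2 + 200x + 24 = 4(64x^4 + 160x^3 + 140x^2 + 50x + 6).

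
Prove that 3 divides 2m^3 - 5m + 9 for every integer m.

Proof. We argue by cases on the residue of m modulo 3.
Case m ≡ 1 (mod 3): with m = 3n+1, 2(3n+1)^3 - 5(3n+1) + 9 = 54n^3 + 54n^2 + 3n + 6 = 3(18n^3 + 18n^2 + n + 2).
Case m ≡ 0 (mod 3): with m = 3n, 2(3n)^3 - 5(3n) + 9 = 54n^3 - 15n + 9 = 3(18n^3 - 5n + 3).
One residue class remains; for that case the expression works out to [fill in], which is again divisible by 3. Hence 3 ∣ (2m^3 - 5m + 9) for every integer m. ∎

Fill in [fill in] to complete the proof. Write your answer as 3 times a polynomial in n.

3(18n^3 + 36n^2 + 19n + 5)

The residues treated are {1, 0}, so the missing case is m ≡ 2 (mod 3); write m = 3n+2.
Then 2(3n+2)^3 - 5(3n+2) + 9 = 54n^3 + 108n^2 + 57n + 15 = 3(18n^3 + 36n^2 + 19n + 5).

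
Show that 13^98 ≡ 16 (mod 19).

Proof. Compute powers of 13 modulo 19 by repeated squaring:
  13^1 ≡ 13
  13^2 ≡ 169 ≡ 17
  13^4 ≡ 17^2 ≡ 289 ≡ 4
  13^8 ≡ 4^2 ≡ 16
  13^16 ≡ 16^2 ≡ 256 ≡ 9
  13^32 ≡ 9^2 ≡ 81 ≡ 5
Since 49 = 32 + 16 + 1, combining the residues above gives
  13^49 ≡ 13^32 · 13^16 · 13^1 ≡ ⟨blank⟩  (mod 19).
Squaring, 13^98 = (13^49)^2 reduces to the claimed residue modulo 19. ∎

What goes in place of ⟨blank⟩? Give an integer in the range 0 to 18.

15

13^32 · 13^16 · 13^1 ≡ 5 · 9 · 13 = 585.
585 mod 19 = 15, so 13^49 ≡ 15 (mod 19).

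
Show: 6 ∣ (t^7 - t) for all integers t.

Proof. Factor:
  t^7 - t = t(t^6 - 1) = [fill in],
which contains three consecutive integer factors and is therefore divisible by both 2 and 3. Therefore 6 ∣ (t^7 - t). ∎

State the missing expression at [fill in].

(t - 1)t(t + 1)(t^4 + t^2 + 1)

t^6 - 1 = (t^2 - 1)(t^4 + t^2 + 1), and t^2 - 1 = (t-1)(t+1).
So t(t^6 - 1) = (t - 1)t(t + 1)(t^4 + t^2 + 1).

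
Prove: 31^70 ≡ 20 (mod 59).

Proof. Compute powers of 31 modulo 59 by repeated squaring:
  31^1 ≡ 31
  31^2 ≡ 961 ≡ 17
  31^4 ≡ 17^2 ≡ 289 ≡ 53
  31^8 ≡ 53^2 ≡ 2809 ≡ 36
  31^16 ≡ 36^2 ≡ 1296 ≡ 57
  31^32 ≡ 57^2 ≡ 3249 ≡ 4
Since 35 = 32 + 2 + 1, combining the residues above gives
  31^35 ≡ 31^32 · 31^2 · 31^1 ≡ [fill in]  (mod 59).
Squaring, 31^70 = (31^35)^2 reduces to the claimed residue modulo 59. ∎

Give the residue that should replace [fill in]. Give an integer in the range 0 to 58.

43

Multiply the listed residues: 4 · 17 · 31 = 68 → 2108.
Reducing modulo 59: 2108 = 35·59 + 43, so 31^35 ≡ 43.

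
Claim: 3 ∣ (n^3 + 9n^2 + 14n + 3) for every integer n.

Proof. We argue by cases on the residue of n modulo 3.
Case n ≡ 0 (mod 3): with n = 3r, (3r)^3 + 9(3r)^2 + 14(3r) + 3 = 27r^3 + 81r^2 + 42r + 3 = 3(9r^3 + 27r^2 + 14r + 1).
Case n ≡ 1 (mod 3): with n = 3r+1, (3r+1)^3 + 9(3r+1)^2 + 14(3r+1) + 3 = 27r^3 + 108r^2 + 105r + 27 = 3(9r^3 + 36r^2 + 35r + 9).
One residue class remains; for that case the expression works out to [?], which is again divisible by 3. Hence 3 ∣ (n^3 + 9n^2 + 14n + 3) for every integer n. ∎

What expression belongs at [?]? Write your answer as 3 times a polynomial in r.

3(9r^3 + 45r^2 + 62r + 25)

Only n ≡ 2 (mod 3) is unaccounted for. Put n = 3r+2:
(3r+2)^3 + 9(3r+2)^2 + 14(3r+2) + 3 expands to 27r^3 + 135r^2 + 186r + 75,
and factoring out 3 leaves 3(9r^3 + 45r^2 + 62r + 25).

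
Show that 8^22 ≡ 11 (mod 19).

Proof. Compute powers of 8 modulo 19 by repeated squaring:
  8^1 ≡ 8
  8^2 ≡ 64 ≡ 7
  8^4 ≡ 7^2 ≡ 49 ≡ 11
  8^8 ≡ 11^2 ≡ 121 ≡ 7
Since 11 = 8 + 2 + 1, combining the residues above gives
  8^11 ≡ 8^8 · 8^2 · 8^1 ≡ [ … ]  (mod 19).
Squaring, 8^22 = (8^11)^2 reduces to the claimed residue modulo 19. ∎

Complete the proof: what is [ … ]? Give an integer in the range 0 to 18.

12

8^8 · 8^2 · 8^1 ≡ 7 · 7 · 8 = 392.
392 mod 19 = 12, so 8^11 ≡ 12 (mod 19).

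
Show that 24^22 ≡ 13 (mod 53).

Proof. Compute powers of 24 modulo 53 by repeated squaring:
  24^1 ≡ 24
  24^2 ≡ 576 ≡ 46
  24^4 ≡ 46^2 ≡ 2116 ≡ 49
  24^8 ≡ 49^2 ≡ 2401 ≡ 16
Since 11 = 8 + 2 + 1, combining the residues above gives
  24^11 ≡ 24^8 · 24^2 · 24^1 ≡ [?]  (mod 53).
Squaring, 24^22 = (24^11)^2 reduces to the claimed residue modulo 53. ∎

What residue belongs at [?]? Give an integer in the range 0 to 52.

15

24^8 · 24^2 · 24^1 ≡ 16 · 46 · 24 = 17664.
17664 mod 53 = 15, so 24^11 ≡ 15 (mod 53).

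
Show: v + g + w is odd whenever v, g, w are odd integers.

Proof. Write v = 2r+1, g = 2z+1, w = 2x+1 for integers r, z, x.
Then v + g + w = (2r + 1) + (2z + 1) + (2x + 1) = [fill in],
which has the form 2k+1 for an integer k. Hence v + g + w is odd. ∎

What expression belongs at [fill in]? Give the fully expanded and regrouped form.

2(r + x + z + 1) + 1

Expanding: (2r + 1) + (2z + 1) + (2x + 1) = 2r + 2x + 2z + 3.
Every term except the constant is even, so this is 2(r + x + z + 1) + 1,
and r + x + z + 1 ∈ ℤ gives the required form.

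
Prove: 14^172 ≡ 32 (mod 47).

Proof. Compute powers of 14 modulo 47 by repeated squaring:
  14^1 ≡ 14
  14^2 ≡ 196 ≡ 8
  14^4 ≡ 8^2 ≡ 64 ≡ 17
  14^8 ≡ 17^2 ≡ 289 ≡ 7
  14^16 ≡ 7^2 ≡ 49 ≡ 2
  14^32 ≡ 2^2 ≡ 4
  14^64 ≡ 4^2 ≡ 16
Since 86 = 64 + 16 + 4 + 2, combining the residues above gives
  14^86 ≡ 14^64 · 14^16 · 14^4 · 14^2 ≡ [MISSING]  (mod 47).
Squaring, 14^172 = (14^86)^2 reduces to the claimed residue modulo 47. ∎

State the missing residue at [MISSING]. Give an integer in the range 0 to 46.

28

14^64 · 14^16 · 14^4 · 14^2 ≡ 16 · 2 · 17 · 8 = 4352.
4352 mod 47 = 28, so 14^86 ≡ 28 (mod 47).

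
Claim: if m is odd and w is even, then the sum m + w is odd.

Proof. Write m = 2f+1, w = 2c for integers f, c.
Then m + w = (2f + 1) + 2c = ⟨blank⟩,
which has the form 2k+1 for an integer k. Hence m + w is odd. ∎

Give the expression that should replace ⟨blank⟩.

2(c + f) + 1

(2f + 1) + 2c = 2c + 2f + 1
= 2(c + f) + 1.
Since c + f is an integer, the sum is of the form 2k+1 for an integer k.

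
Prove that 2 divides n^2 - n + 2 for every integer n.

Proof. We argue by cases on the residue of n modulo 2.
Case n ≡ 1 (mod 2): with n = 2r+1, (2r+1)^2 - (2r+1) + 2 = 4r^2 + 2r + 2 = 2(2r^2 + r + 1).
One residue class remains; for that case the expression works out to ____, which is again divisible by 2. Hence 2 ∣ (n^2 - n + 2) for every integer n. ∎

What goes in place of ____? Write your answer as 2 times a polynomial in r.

2(2r^2 - r + 1)

Only n ≡ 0 (mod 2) is unaccounted for. Put n = 2r:
(2r)^2 - (2r) + 2 expands to 4r^2 - 2r + 2,
and factoring out 2 leaves 2(2r^2 - r + 1).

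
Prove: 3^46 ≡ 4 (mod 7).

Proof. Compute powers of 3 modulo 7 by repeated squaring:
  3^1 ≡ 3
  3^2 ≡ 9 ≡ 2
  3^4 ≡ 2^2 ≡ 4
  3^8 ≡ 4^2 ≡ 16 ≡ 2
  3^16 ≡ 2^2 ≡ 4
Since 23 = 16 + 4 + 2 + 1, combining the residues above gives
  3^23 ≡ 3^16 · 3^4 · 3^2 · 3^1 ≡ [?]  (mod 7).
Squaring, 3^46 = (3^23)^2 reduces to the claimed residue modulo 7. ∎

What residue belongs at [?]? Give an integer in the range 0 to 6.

5

Multiply the listed residues: 4 · 4 · 2 · 3 = 16 → 32 → 96.
Reducing modulo 7: 96 = 13·7 + 5, so 3^23 ≡ 5.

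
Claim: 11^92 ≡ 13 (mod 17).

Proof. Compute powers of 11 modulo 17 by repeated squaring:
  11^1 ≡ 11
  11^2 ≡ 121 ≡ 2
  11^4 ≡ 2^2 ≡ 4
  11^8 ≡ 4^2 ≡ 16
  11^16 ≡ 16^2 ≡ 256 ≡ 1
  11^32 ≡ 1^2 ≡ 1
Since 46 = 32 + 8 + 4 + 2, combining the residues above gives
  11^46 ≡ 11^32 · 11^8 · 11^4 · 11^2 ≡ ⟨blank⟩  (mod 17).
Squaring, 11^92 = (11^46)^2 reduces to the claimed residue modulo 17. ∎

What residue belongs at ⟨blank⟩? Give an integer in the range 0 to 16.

9

11^32 · 11^8 · 11^4 · 11^2 ≡ 1 · 16 · 4 · 2 = 128.
128 mod 17 = 9, so 11^46 ≡ 9 (mod 17).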